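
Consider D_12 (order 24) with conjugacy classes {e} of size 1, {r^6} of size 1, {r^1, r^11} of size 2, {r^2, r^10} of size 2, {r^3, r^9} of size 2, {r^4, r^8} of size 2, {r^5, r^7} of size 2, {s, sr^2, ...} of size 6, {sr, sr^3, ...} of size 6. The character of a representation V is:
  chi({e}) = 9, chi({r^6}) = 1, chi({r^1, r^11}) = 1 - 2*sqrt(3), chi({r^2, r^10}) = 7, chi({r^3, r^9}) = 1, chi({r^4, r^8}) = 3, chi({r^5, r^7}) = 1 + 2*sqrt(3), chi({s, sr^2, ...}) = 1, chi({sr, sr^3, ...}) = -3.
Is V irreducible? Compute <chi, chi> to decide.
Not irreducible (reducible): <chi, chi> = 13 > 1.

Explanation: <chi, chi> = (1/|G|) sum_C |C| * |chi(C)|^2 = (1/24)[1*|9|^2 + 1*|1|^2 + 2*|1 - 2*sqrt(3)|^2 + 2*|7|^2 + 2*|1|^2 + 2*|3|^2 + 2*|1 + 2*sqrt(3)|^2 + 6*|1|^2 + 6*|-3|^2]
  = (1/24)[(81) + (1) + (26 - 8*sqrt(3)) + (98) + (2) + (18) + (8*sqrt(3) + 26) + (6) + (54)] = 312/24 = 13.
A character is irreducible iff <chi, chi> = 1, so this representation is reducible.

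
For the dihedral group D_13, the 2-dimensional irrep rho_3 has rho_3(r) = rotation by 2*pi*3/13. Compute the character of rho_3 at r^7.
chi_{rho_3}(r^7) = 2*cos(2*pi*3*7/13) = -2*cos(3*pi/13)

rho_3(r^7) is rotation by angle 2*pi*3*7/13, whose trace is 2*cos(2*pi*3*7/13) = -2*cos(3*pi/13).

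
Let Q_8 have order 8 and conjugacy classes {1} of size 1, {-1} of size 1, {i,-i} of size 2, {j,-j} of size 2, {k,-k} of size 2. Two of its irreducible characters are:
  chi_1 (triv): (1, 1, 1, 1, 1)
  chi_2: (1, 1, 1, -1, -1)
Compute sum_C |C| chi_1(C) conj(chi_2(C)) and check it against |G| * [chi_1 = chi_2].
Sum = 0; so <chi_1, chi_2> = 0 (distinct irreducibles are orthogonal).

Reasoning: Compute term by term over conjugacy classes (|C| * chi_1(C) * conj(chi_2(C))):
  1*(1)*conj(1) + 1*(1)*conj(1) + 2*(1)*conj(1) + 2*(1)*conj(-1) + 2*(1)*conj(-1)
  = (1) + (1) + (2) + (-2) + (-2)
  = 0.
Dividing by |G| = 8 gives 0/8 = 0, matching the row-orthogonality relation <chi_1, chi_2> = [chi_1 = chi_2].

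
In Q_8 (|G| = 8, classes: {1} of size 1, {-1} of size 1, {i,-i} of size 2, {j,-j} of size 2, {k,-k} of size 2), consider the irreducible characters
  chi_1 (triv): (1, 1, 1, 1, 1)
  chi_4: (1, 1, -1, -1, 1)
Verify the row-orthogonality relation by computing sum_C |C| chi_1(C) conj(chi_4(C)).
Sum = 0; so <chi_1, chi_4> = 0 (distinct irreducibles are orthogonal).

Details: Compute term by term over conjugacy classes (|C| * chi_1(C) * conj(chi_4(C))):
  1*(1)*conj(1) + 1*(1)*conj(1) + 2*(1)*conj(-1) + 2*(1)*conj(-1) + 2*(1)*conj(1)
  = (1) + (1) + (-2) + (-2) + (2)
  = 0.
Dividing by |G| = 8 gives 0/8 = 0, matching the row-orthogonality relation <chi_1, chi_4> = [chi_1 = chi_4].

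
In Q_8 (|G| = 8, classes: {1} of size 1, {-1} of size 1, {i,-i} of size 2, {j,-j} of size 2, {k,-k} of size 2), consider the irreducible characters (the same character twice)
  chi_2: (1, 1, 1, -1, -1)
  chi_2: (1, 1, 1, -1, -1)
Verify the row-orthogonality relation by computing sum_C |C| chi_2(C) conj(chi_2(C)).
Sum = 8 = |G| = 8; so <chi_2, chi_2> = 1 (norm-1 confirms irreducibility).

Proof sketch: Compute term by term over conjugacy classes (|C| * chi_2(C) * conj(chi_2(C))):
  1*(1)*conj(1) + 1*(1)*conj(1) + 2*(1)*conj(1) + 2*(-1)*conj(-1) + 2*(-1)*conj(-1)
  = (1) + (1) + (2) + (2) + (2)
  = 8.
Dividing by |G| = 8 gives 8/8 = 1, matching the row-orthogonality relation <chi_2, chi_2> = [chi_2 = chi_2].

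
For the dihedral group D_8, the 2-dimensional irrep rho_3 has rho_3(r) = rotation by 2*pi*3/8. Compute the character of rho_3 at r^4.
chi_{rho_3}(r^4) = 2*cos(2*pi*3*4/8) = -2

Working: rho_3(r^4) is rotation by angle 2*pi*3*4/8, whose trace is 2*cos(2*pi*3*4/8) = -2.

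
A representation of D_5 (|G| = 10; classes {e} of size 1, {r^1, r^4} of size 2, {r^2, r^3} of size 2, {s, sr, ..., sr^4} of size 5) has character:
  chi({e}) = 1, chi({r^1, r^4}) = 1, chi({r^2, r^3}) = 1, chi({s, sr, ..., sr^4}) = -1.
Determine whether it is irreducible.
Irreducible: <chi, chi> = 1.

Why: <chi, chi> = (1/|G|) sum_C |C| * |chi(C)|^2 = (1/10)[1*|1|^2 + 2*|1|^2 + 2*|1|^2 + 5*|-1|^2]
  = (1/10)[(1) + (2) + (2) + (5)] = 10/10 = 1.
A character is irreducible iff <chi, chi> = 1, so this representation is irreducible.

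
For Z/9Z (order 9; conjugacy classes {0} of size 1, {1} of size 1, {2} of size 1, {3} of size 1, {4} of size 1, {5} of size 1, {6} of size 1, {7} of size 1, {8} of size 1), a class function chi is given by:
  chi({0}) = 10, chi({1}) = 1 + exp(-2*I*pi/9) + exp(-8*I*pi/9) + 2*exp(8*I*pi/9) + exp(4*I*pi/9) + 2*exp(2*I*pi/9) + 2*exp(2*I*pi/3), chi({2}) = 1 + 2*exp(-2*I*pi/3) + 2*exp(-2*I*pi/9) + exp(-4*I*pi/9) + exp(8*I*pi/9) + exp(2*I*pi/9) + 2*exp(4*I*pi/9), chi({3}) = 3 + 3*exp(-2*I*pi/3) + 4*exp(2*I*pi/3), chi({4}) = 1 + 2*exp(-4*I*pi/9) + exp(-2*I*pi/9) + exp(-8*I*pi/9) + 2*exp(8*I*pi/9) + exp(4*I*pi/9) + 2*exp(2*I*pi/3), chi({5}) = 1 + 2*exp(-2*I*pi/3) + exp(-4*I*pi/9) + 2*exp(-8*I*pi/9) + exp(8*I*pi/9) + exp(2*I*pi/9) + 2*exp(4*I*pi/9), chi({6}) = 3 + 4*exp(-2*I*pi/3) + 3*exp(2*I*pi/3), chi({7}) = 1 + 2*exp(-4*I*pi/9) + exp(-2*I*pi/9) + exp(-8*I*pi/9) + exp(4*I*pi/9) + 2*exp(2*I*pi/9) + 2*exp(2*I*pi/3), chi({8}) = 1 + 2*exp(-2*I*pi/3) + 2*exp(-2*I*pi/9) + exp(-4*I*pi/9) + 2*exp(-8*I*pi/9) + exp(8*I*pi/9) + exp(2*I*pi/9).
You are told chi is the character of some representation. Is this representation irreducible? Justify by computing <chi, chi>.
Not irreducible (reducible): <chi, chi> = 16 > 1.

Proof sketch: <chi, chi> = (1/|G|) sum_C |C| * |chi(C)|^2 = (1/9)[1*|10|^2 + 1*|1 + exp(-2*I*pi/9) + exp(-8*I*pi/9) + 2*exp(8*I*pi/9) + exp(4*I*pi/9) + 2*exp(2*I*pi/9) + 2*exp(2*I*pi/3)|^2 + 1*|1 + 2*exp(-2*I*pi/3) + 2*exp(-2*I*pi/9) + exp(-4*I*pi/9) + exp(8*I*pi/9) + exp(2*I*pi/9) + 2*exp(4*I*pi/9)|^2 + 1*|3 + 3*exp(-2*I*pi/3) + 4*exp(2*I*pi/3)|^2 + 1*|1 + 2*exp(-4*I*pi/9) + exp(-2*I*pi/9) + exp(-8*I*pi/9) + 2*exp(8*I*pi/9) + exp(4*I*pi/9) + 2*exp(2*I*pi/3)|^2 + 1*|1 + 2*exp(-2*I*pi/3) + exp(-4*I*pi/9) + 2*exp(-8*I*pi/9) + exp(8*I*pi/9) + exp(2*I*pi/9) + 2*exp(4*I*pi/9)|^2 + 1*|3 + 4*exp(-2*I*pi/3) + 3*exp(2*I*pi/3)|^2 + 1*|1 + 2*exp(-4*I*pi/9) + exp(-2*I*pi/9) + exp(-8*I*pi/9) + exp(4*I*pi/9) + 2*exp(2*I*pi/9) + 2*exp(2*I*pi/3)|^2 + 1*|1 + 2*exp(-2*I*pi/3) + 2*exp(-2*I*pi/9) + exp(-4*I*pi/9) + 2*exp(-8*I*pi/9) + exp(8*I*pi/9) + exp(2*I*pi/9)|^2]
  = (1/9)[(100) + (16 + 11*exp(-4*I*pi/9) + 13*exp(-2*I*pi/9) + 9*exp(-2*I*pi/3) + 9*exp(-8*I*pi/9) + 9*exp(8*I*pi/9) + 9*exp(2*I*pi/3) + 13*exp(2*I*pi/9) + 11*exp(4*I*pi/9)) + (16 + 13*exp(-4*I*pi/9) + 9*exp(-2*I*pi/3) + 9*exp(-2*I*pi/9) + 11*exp(-8*I*pi/9) + 11*exp(8*I*pi/9) + 9*exp(2*I*pi/9) + 9*exp(2*I*pi/3) + 13*exp(4*I*pi/9)) + (1) + (16 + 9*exp(-4*I*pi/9) + 9*exp(-2*I*pi/3) + 11*exp(-2*I*pi/9) + 13*exp(-8*I*pi/9) + 13*exp(8*I*pi/9) + 11*exp(2*I*pi/9) + 9*exp(2*I*pi/3) + 9*exp(4*I*pi/9)) + (16 + 9*exp(-4*I*pi/9) + 9*exp(-2*I*pi/3) + 11*exp(-2*I*pi/9) + 13*exp(-8*I*pi/9) + 13*exp(8*I*pi/9) + 11*exp(2*I*pi/9) + 9*exp(2*I*pi/3) + 9*exp(4*I*pi/9)) + (1) + (16 + 13*exp(-4*I*pi/9) + 9*exp(-2*I*pi/3) + 9*exp(-2*I*pi/9) + 11*exp(-8*I*pi/9) + 11*exp(8*I*pi/9) + 9*exp(2*I*pi/9) + 9*exp(2*I*pi/3) + 13*exp(4*I*pi/9)) + (16 + 11*exp(-4*I*pi/9) + 13*exp(-2*I*pi/9) + 9*exp(-2*I*pi/3) + 9*exp(-8*I*pi/9) + 9*exp(8*I*pi/9) + 9*exp(2*I*pi/3) + 13*exp(2*I*pi/9) + 11*exp(4*I*pi/9))] = 144/9 = 16.
(Exp terms are combined using exp(i*s)*conj(exp(i*t)) = exp(i*(s-t)), and sums of them are collapsed using the identity that for every m > 1 the m distinct m-th roots of unity sum to 0, e.g. 1 + exp(2*I*pi/3) + exp(-2*I*pi/3) = 0.)
A character is irreducible iff <chi, chi> = 1, so this representation is reducible.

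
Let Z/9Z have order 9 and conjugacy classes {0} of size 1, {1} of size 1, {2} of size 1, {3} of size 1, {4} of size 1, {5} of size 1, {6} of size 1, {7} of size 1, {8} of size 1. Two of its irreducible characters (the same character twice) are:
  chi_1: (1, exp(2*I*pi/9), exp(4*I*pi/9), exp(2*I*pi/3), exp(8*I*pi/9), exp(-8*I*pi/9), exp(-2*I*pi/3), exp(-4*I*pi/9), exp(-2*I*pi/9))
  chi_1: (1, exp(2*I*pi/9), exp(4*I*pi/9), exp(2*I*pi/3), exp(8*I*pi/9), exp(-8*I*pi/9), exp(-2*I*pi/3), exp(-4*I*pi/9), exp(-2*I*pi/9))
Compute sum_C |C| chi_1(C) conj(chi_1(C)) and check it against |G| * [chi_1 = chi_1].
Sum = 9 = |G| = 9; so <chi_1, chi_1> = 1 (norm-1 confirms irreducibility).

Proof sketch: Compute term by term over conjugacy classes (|C| * chi_1(C) * conj(chi_1(C))):
  1*(1)*conj(1) + 1*(exp(2*I*pi/9))*conj(exp(2*I*pi/9)) + 1*(exp(4*I*pi/9))*conj(exp(4*I*pi/9)) + 1*(exp(2*I*pi/3))*conj(exp(2*I*pi/3)) + 1*(exp(8*I*pi/9))*conj(exp(8*I*pi/9)) + 1*(exp(-8*I*pi/9))*conj(exp(-8*I*pi/9)) + 1*(exp(-2*I*pi/3))*conj(exp(-2*I*pi/3)) + 1*(exp(-4*I*pi/9))*conj(exp(-4*I*pi/9)) + 1*(exp(-2*I*pi/9))*conj(exp(-2*I*pi/9))
  = (1) + (1) + (1) + (1) + (1) + (1) + (1) + (1) + (1)
  = 9.
(Exp terms are combined using exp(i*s)*conj(exp(i*t)) = exp(i*(s-t)), and sums of them are collapsed using the identity that for every m > 1 the m distinct m-th roots of unity sum to 0, e.g. 1 + exp(2*I*pi/3) + exp(-2*I*pi/3) = 0.)
Dividing by |G| = 9 gives 9/9 = 1, matching the row-orthogonality relation <chi_1, chi_1> = [chi_1 = chi_1].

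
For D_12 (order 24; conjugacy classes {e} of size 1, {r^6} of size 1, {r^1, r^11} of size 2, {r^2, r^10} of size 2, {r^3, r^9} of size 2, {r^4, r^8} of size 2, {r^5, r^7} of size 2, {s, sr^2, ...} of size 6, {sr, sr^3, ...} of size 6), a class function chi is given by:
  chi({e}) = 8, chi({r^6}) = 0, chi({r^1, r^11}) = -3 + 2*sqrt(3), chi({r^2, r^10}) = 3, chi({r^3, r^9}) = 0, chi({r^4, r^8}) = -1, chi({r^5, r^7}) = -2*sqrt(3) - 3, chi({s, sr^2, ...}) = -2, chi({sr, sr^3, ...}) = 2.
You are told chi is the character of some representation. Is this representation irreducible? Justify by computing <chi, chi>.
Not irreducible (reducible): <chi, chi> = 9 > 1.

Reasoning: <chi, chi> = (1/|G|) sum_C |C| * |chi(C)|^2 = (1/24)[1*|8|^2 + 1*|0|^2 + 2*|-3 + 2*sqrt(3)|^2 + 2*|3|^2 + 2*|0|^2 + 2*|-1|^2 + 2*|-2*sqrt(3) - 3|^2 + 6*|-2|^2 + 6*|2|^2]
  = (1/24)[(64) + (0) + (42 - 24*sqrt(3)) + (18) + (0) + (2) + (24*sqrt(3) + 42) + (24) + (24)] = 216/24 = 9.
A character is irreducible iff <chi, chi> = 1, so this representation is reducible.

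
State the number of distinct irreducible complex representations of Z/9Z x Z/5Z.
45

Derivation: The number of irreducible complex representations of a finite group equals its number of conjugacy classes. Z/9Z x Z/5Z is abelian of order 45, so every element is its own conjugacy class: 45 classes, so Z/9Z x Z/5Z (order 45) has exactly 45 irreducible complex representations.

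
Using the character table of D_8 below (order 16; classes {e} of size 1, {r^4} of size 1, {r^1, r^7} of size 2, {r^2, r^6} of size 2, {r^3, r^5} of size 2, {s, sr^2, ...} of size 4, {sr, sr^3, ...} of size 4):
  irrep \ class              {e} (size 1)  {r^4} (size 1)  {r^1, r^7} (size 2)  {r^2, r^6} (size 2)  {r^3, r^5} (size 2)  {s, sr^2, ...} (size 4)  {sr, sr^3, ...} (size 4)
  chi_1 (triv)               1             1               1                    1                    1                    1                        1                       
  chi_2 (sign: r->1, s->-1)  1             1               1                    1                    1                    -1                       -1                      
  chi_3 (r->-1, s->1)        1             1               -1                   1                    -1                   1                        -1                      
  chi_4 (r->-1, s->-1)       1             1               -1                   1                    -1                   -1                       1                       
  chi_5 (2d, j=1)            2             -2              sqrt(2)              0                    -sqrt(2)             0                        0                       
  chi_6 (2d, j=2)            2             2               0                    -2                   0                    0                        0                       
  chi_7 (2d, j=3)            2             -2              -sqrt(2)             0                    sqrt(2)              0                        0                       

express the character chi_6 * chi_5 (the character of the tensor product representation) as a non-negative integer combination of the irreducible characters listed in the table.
chi_6 tensor chi_5 = chi_5 + chi_7 (all other irreducibles have multiplicity 0).

Derivation: The character of a tensor product is the pointwise product (chi_6 * chi_5)(C) = chi_6(C) * chi_5(C):
  {e}: (2)*(2), {r^4}: (2)*(-2), {r^1, r^7}: (0)*(sqrt(2)), {r^2, r^6}: (-2)*(0), {r^3, r^5}: (0)*(-sqrt(2)), {s, sr^2, ...}: (0)*(0), {sr, sr^3, ...}: (0)*(0)
so (chi_6 * chi_5) takes values
  {e} -> 4, {r^4} -> -4, {r^1, r^7} -> 0, {r^2, r^6} -> 0, {r^3, r^5} -> 0, {s, sr^2, ...} -> 0, {sr, sr^3, ...} -> 0.
Now take the inner product of this character with each irreducible chi from the table, <chi_6*chi_5, chi> = (1/16) sum_C |C| (chi_6*chi_5)(C) conj(chi(C)):
  <chi_6*chi_5, chi_1> = (1/16)[1*(4)*conj(1) + 1*(-4)*conj(1) + 2*(0)*conj(1) + 2*(0)*conj(1) + 2*(0)*conj(1) + 4*(0)*conj(1) + 4*(0)*conj(1)]
      = (1/16)[(4) + (-4) + (0) + (0) + (0) + (0) + (0)] = 0/16 = 0
  <chi_6*chi_5, chi_2> = (1/16)[1*(4)*conj(1) + 1*(-4)*conj(1) + 2*(0)*conj(1) + 2*(0)*conj(1) + 2*(0)*conj(1) + 4*(0)*conj(-1) + 4*(0)*conj(-1)]
      = (1/16)[(4) + (-4) + (0) + (0) + (0) + (0) + (0)] = 0/16 = 0
  <chi_6*chi_5, chi_3> = (1/16)[1*(4)*conj(1) + 1*(-4)*conj(1) + 2*(0)*conj(-1) + 2*(0)*conj(1) + 2*(0)*conj(-1) + 4*(0)*conj(1) + 4*(0)*conj(-1)]
      = (1/16)[(4) + (-4) + (0) + (0) + (0) + (0) + (0)] = 0/16 = 0
  <chi_6*chi_5, chi_4> = (1/16)[1*(4)*conj(1) + 1*(-4)*conj(1) + 2*(0)*conj(-1) + 2*(0)*conj(1) + 2*(0)*conj(-1) + 4*(0)*conj(-1) + 4*(0)*conj(1)]
      = (1/16)[(4) + (-4) + (0) + (0) + (0) + (0) + (0)] = 0/16 = 0
  <chi_6*chi_5, chi_5> = (1/16)[1*(4)*conj(2) + 1*(-4)*conj(-2) + 2*(0)*conj(sqrt(2)) + 2*(0)*conj(0) + 2*(0)*conj(-sqrt(2)) + 4*(0)*conj(0) + 4*(0)*conj(0)]
      = (1/16)[(8) + (8) + (0) + (0) + (0) + (0) + (0)] = 16/16 = 1
  <chi_6*chi_5, chi_6> = (1/16)[1*(4)*conj(2) + 1*(-4)*conj(2) + 2*(0)*conj(0) + 2*(0)*conj(-2) + 2*(0)*conj(0) + 4*(0)*conj(0) + 4*(0)*conj(0)]
      = (1/16)[(8) + (-8) + (0) + (0) + (0) + (0) + (0)] = 0/16 = 0
  <chi_6*chi_5, chi_7> = (1/16)[1*(4)*conj(2) + 1*(-4)*conj(-2) + 2*(0)*conj(-sqrt(2)) + 2*(0)*conj(0) + 2*(0)*conj(sqrt(2)) + 4*(0)*conj(0) + 4*(0)*conj(0)]
      = (1/16)[(8) + (8) + (0) + (0) + (0) + (0) + (0)] = 16/16 = 1
Hence the multiplicities are chi_5: 1, chi_7: 1. Dimension check: dim(chi_6)*dim(chi_5) = 2*2 = 4 and sum (mult * dim) = 1*2 + 1*2 = 4.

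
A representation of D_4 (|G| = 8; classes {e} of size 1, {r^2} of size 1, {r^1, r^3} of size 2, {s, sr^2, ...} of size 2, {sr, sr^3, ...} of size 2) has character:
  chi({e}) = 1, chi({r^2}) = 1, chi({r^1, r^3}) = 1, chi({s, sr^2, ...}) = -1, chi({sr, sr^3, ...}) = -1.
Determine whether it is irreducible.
Irreducible: <chi, chi> = 1.

Reasoning: <chi, chi> = (1/|G|) sum_C |C| * |chi(C)|^2 = (1/8)[1*|1|^2 + 1*|1|^2 + 2*|1|^2 + 2*|-1|^2 + 2*|-1|^2]
  = (1/8)[(1) + (1) + (2) + (2) + (2)] = 8/8 = 1.
A character is irreducible iff <chi, chi> = 1, so this representation is irreducible.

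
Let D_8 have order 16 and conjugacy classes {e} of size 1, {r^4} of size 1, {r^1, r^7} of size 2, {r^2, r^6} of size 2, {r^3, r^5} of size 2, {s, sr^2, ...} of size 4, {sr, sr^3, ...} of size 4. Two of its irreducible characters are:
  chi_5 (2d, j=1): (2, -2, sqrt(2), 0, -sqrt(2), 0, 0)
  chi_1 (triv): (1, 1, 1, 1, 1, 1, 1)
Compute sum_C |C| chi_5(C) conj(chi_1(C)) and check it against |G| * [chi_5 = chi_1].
Sum = 0; so <chi_5, chi_1> = 0 (distinct irreducibles are orthogonal).

Derivation: Compute term by term over conjugacy classes (|C| * chi_5(C) * conj(chi_1(C))):
  1*(2)*conj(1) + 1*(-2)*conj(1) + 2*(sqrt(2))*conj(1) + 2*(0)*conj(1) + 2*(-sqrt(2))*conj(1) + 4*(0)*conj(1) + 4*(0)*conj(1)
  = (2) + (-2) + (2*sqrt(2)) + (0) + (-2*sqrt(2)) + (0) + (0)
  = 0.
Dividing by |G| = 16 gives 0/16 = 0, matching the row-orthogonality relation <chi_5, chi_1> = [chi_5 = chi_1].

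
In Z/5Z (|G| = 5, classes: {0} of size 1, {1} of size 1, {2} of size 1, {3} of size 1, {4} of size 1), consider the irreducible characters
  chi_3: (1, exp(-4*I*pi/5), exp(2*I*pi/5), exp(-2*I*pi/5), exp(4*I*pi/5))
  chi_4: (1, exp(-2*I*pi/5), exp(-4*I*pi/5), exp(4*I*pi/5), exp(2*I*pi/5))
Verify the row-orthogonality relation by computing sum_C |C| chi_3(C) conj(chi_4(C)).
Sum = 0; so <chi_3, chi_4> = 0 (distinct irreducibles are orthogonal).

Why: Compute term by term over conjugacy classes (|C| * chi_3(C) * conj(chi_4(C))):
  1*(1)*conj(1) + 1*(exp(-4*I*pi/5))*conj(exp(-2*I*pi/5)) + 1*(exp(2*I*pi/5))*conj(exp(-4*I*pi/5)) + 1*(exp(-2*I*pi/5))*conj(exp(4*I*pi/5)) + 1*(exp(4*I*pi/5))*conj(exp(2*I*pi/5))
  = (1) + (exp(-2*I*pi/5)) + (exp(-4*I*pi/5)) + (exp(4*I*pi/5)) + (exp(2*I*pi/5))
  = 0.
(Exp terms are combined using exp(i*s)*conj(exp(i*t)) = exp(i*(s-t)), and sums of them are collapsed using the identity that for every m > 1 the m distinct m-th roots of unity sum to 0, e.g. 1 + exp(2*I*pi/3) + exp(-2*I*pi/3) = 0.)
Dividing by |G| = 5 gives 0/5 = 0, matching the row-orthogonality relation <chi_3, chi_4> = [chi_3 = chi_4].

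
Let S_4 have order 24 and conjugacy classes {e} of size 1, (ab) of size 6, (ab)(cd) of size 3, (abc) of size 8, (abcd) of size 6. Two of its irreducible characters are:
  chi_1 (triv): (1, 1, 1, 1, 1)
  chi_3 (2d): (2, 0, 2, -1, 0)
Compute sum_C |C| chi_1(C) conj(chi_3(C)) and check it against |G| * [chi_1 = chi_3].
Sum = 0; so <chi_1, chi_3> = 0 (distinct irreducibles are orthogonal).

Explanation: Compute term by term over conjugacy classes (|C| * chi_1(C) * conj(chi_3(C))):
  1*(1)*conj(2) + 6*(1)*conj(0) + 3*(1)*conj(2) + 8*(1)*conj(-1) + 6*(1)*conj(0)
  = (2) + (0) + (6) + (-8) + (0)
  = 0.
Dividing by |G| = 24 gives 0/24 = 0, matching the row-orthogonality relation <chi_1, chi_3> = [chi_1 = chi_3].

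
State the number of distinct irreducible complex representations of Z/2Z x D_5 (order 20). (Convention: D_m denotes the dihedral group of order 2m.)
8

Solution. The number of irreducible complex representations of a finite group equals its number of conjugacy classes. For a direct product, #classes(G x H) = #classes(G) * #classes(H). Z/2Z has 2 classes (abelian), D_5 has 4 classes, so 2 * 4 = 8, so Z/2Z x D_5 (order 20) has exactly 8 irreducible complex representations.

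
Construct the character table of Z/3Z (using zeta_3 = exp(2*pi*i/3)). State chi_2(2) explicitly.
Character table of Z/3Z (irreps indexed chi_0,...,chi_2 with chi_k(m) = zeta_3^(k*m), zeta_3 = exp(2*pi*i/3)):
  irrep \ class  {0} (size 1)  {1} (size 1)    {2} (size 1)  
  chi_0          1             1               1             
  chi_1          1             exp(2*I*pi/3)   exp(-2*I*pi/3)
  chi_2          1             exp(-2*I*pi/3)  exp(2*I*pi/3) 

Spot check: chi_2(2) = zeta_3^(2*2) = zeta_3^4 = exp(2*I*pi/3).

Reasoning: Z/3Z is abelian, so all 3 irreducible complex representations are 1-dimensional. They are given by chi_k(m) = zeta_3^(k*m) for k = 0,...,2. Row orthogonality: sum_m chi_k(m) conj(chi_l(m)) = 3 * [k = l].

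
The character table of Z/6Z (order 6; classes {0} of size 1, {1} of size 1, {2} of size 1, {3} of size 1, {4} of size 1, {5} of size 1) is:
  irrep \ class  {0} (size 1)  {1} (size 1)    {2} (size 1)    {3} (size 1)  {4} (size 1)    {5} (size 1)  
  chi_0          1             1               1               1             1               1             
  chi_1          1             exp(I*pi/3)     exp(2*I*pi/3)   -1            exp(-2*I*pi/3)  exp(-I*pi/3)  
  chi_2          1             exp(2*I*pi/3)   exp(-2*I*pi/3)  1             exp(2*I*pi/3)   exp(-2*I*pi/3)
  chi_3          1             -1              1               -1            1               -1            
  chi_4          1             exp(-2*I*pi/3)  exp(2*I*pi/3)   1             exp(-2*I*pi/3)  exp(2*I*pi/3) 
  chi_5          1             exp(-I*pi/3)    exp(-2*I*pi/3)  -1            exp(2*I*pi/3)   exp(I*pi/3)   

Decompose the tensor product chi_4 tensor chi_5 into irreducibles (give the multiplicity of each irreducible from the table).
chi_4 tensor chi_5 = chi_3 (all other irreducibles have multiplicity 0).

Working: The character of a tensor product is the pointwise product (chi_4 * chi_5)(C) = chi_4(C) * chi_5(C):
  {0}: (1)*(1), {1}: (exp(-2*I*pi/3))*(exp(-I*pi/3)), {2}: (exp(2*I*pi/3))*(exp(-2*I*pi/3)), {3}: (1)*(-1), {4}: (exp(-2*I*pi/3))*(exp(2*I*pi/3)), {5}: (exp(2*I*pi/3))*(exp(I*pi/3))
so (chi_4 * chi_5) takes values
  {0} -> 1, {1} -> -1, {2} -> 1, {3} -> -1, {4} -> 1, {5} -> -1.
Now take the inner product of this character with each irreducible chi from the table, <chi_4*chi_5, chi> = (1/6) sum_C |C| (chi_4*chi_5)(C) conj(chi(C)):
  <chi_4*chi_5, chi_0> = (1/6)[1*(1)*conj(1) + 1*(-1)*conj(1) + 1*(1)*conj(1) + 1*(-1)*conj(1) + 1*(1)*conj(1) + 1*(-1)*conj(1)]
      = (1/6)[(1) + (-1) + (1) + (-1) + (1) + (-1)] = 0/6 = 0
  <chi_4*chi_5, chi_1> = (1/6)[1*(1)*conj(1) + 1*(-1)*conj(exp(I*pi/3)) + 1*(1)*conj(exp(2*I*pi/3)) + 1*(-1)*conj(-1) + 1*(1)*conj(exp(-2*I*pi/3)) + 1*(-1)*conj(exp(-I*pi/3))]
      = (1/6)[(1) + (-exp(-I*pi/3)) + (exp(-2*I*pi/3)) + (1) + (exp(2*I*pi/3)) + (-exp(I*pi/3))] = 0/6 = 0
  <chi_4*chi_5, chi_2> = (1/6)[1*(1)*conj(1) + 1*(-1)*conj(exp(2*I*pi/3)) + 1*(1)*conj(exp(-2*I*pi/3)) + 1*(-1)*conj(1) + 1*(1)*conj(exp(2*I*pi/3)) + 1*(-1)*conj(exp(-2*I*pi/3))]
      = (1/6)[(1) + (-exp(-2*I*pi/3)) + (exp(2*I*pi/3)) + (-1) + (exp(-2*I*pi/3)) + (-exp(2*I*pi/3))] = 0/6 = 0
  <chi_4*chi_5, chi_3> = (1/6)[1*(1)*conj(1) + 1*(-1)*conj(-1) + 1*(1)*conj(1) + 1*(-1)*conj(-1) + 1*(1)*conj(1) + 1*(-1)*conj(-1)]
      = (1/6)[(1) + (1) + (1) + (1) + (1) + (1)] = 6/6 = 1
  <chi_4*chi_5, chi_4> = (1/6)[1*(1)*conj(1) + 1*(-1)*conj(exp(-2*I*pi/3)) + 1*(1)*conj(exp(2*I*pi/3)) + 1*(-1)*conj(1) + 1*(1)*conj(exp(-2*I*pi/3)) + 1*(-1)*conj(exp(2*I*pi/3))]
      = (1/6)[(1) + (-exp(2*I*pi/3)) + (exp(-2*I*pi/3)) + (-1) + (exp(2*I*pi/3)) + (-exp(-2*I*pi/3))] = 0/6 = 0
  <chi_4*chi_5, chi_5> = (1/6)[1*(1)*conj(1) + 1*(-1)*conj(exp(-I*pi/3)) + 1*(1)*conj(exp(-2*I*pi/3)) + 1*(-1)*conj(-1) + 1*(1)*conj(exp(2*I*pi/3)) + 1*(-1)*conj(exp(I*pi/3))]
      = (1/6)[(1) + (-exp(I*pi/3)) + (exp(2*I*pi/3)) + (1) + (exp(-2*I*pi/3)) + (-exp(-I*pi/3))] = 0/6 = 0
(Exp terms are combined using exp(i*s)*conj(exp(i*t)) = exp(i*(s-t)), and sums of them are collapsed using the identity that for every m > 1 the m distinct m-th roots of unity sum to 0, e.g. 1 + exp(2*I*pi/3) + exp(-2*I*pi/3) = 0.)
Hence the multiplicities are chi_3: 1. Dimension check: dim(chi_4)*dim(chi_5) = 1*1 = 1 and sum (mult * dim) = 1*1 = 1.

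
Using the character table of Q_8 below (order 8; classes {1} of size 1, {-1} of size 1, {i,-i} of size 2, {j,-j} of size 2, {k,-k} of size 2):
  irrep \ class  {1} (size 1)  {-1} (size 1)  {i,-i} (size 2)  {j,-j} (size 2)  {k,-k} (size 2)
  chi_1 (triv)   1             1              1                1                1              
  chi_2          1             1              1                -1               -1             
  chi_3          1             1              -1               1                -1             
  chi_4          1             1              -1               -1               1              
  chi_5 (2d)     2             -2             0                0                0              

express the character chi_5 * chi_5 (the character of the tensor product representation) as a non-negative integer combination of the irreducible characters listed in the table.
chi_5 tensor chi_5 = chi_1 + chi_2 + chi_3 + chi_4 (all other irreducibles have multiplicity 0).

Details: The character of a tensor product is the pointwise product (chi_5 * chi_5)(C) = chi_5(C) * chi_5(C):
  {1}: (2)*(2), {-1}: (-2)*(-2), {i,-i}: (0)*(0), {j,-j}: (0)*(0), {k,-k}: (0)*(0)
so (chi_5 * chi_5) takes values
  {1} -> 4, {-1} -> 4, {i,-i} -> 0, {j,-j} -> 0, {k,-k} -> 0.
Now take the inner product of this character with each irreducible chi from the table, <chi_5*chi_5, chi> = (1/8) sum_C |C| (chi_5*chi_5)(C) conj(chi(C)):
  <chi_5*chi_5, chi_1> = (1/8)[1*(4)*conj(1) + 1*(4)*conj(1) + 2*(0)*conj(1) + 2*(0)*conj(1) + 2*(0)*conj(1)]
      = (1/8)[(4) + (4) + (0) + (0) + (0)] = 8/8 = 1
  <chi_5*chi_5, chi_2> = (1/8)[1*(4)*conj(1) + 1*(4)*conj(1) + 2*(0)*conj(1) + 2*(0)*conj(-1) + 2*(0)*conj(-1)]
      = (1/8)[(4) + (4) + (0) + (0) + (0)] = 8/8 = 1
  <chi_5*chi_5, chi_3> = (1/8)[1*(4)*conj(1) + 1*(4)*conj(1) + 2*(0)*conj(-1) + 2*(0)*conj(1) + 2*(0)*conj(-1)]
      = (1/8)[(4) + (4) + (0) + (0) + (0)] = 8/8 = 1
  <chi_5*chi_5, chi_4> = (1/8)[1*(4)*conj(1) + 1*(4)*conj(1) + 2*(0)*conj(-1) + 2*(0)*conj(-1) + 2*(0)*conj(1)]
      = (1/8)[(4) + (4) + (0) + (0) + (0)] = 8/8 = 1
  <chi_5*chi_5, chi_5> = (1/8)[1*(4)*conj(2) + 1*(4)*conj(-2) + 2*(0)*conj(0) + 2*(0)*conj(0) + 2*(0)*conj(0)]
      = (1/8)[(8) + (-8) + (0) + (0) + (0)] = 0/8 = 0
Hence the multiplicities are chi_1: 1, chi_2: 1, chi_3: 1, chi_4: 1. Dimension check: dim(chi_5)*dim(chi_5) = 2*2 = 4 and sum (mult * dim) = 1*1 + 1*1 + 1*1 + 1*1 = 4.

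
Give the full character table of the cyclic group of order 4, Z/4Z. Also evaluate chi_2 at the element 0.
Character table of Z/4Z (irreps indexed chi_0,...,chi_3 with chi_k(m) = zeta_4^(k*m), zeta_4 = exp(2*pi*i/4)):
  irrep \ class  {0} (size 1)  {1} (size 1)  {2} (size 1)  {3} (size 1)
  chi_0          1             1             1             1           
  chi_1          1             I             -1            -I          
  chi_2          1             -1            1             -1          
  chi_3          1             -I            -1            I           

Spot check: chi_2(0) = zeta_4^(2*0) = zeta_4^0 = 1.

Explanation: Z/4Z is abelian, so all 4 irreducible complex representations are 1-dimensional. They are given by chi_k(m) = zeta_4^(k*m) for k = 0,...,3. Row orthogonality: sum_m chi_k(m) conj(chi_l(m)) = 4 * [k = l].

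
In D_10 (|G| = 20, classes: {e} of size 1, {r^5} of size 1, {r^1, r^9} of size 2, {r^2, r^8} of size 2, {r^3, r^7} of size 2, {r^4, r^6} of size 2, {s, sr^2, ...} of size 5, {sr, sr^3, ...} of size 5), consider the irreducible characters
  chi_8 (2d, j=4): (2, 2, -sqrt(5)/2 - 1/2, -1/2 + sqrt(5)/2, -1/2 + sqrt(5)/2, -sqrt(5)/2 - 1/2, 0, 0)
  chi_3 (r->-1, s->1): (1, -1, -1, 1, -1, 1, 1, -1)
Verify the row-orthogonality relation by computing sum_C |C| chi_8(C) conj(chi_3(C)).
Sum = 0; so <chi_8, chi_3> = 0 (distinct irreducibles are orthogonal).

Explanation: Compute term by term over conjugacy classes (|C| * chi_8(C) * conj(chi_3(C))):
  1*(2)*conj(1) + 1*(2)*conj(-1) + 2*(-sqrt(5)/2 - 1/2)*conj(-1) + 2*(-1/2 + sqrt(5)/2)*conj(1) + 2*(-1/2 + sqrt(5)/2)*conj(-1) + 2*(-sqrt(5)/2 - 1/2)*conj(1) + 5*(0)*conj(1) + 5*(0)*conj(-1)
  = (2) + (-2) + (1 + sqrt(5)) + (-1 + sqrt(5)) + (1 - sqrt(5)) + (-sqrt(5) - 1) + (0) + (0)
  = 0.
Dividing by |G| = 20 gives 0/20 = 0, matching the row-orthogonality relation <chi_8, chi_3> = [chi_8 = chi_3].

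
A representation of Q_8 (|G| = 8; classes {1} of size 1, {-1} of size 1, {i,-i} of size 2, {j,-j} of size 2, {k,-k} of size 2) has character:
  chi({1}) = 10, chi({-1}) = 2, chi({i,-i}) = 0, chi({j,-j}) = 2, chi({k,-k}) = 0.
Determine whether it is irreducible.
Not irreducible (reducible): <chi, chi> = 14 > 1.

Justification: <chi, chi> = (1/|G|) sum_C |C| * |chi(C)|^2 = (1/8)[1*|10|^2 + 1*|2|^2 + 2*|0|^2 + 2*|2|^2 + 2*|0|^2]
  = (1/8)[(100) + (4) + (0) + (8) + (0)] = 112/8 = 14.
A character is irreducible iff <chi, chi> = 1, so this representation is reducible.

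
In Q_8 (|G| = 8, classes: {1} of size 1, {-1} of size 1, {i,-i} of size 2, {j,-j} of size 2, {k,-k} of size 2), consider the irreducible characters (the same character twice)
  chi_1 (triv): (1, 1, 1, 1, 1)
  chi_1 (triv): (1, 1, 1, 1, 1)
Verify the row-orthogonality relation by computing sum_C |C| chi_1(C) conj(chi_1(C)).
Sum = 8 = |G| = 8; so <chi_1, chi_1> = 1 (norm-1 confirms irreducibility).

Working: Compute term by term over conjugacy classes (|C| * chi_1(C) * conj(chi_1(C))):
  1*(1)*conj(1) + 1*(1)*conj(1) + 2*(1)*conj(1) + 2*(1)*conj(1) + 2*(1)*conj(1)
  = (1) + (1) + (2) + (2) + (2)
  = 8.
Dividing by |G| = 8 gives 8/8 = 1, matching the row-orthogonality relation <chi_1, chi_1> = [chi_1 = chi_1].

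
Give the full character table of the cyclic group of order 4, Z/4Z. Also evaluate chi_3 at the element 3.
Character table of Z/4Z (irreps indexed chi_0,...,chi_3 with chi_k(m) = zeta_4^(k*m), zeta_4 = exp(2*pi*i/4)):
  irrep \ class  {0} (size 1)  {1} (size 1)  {2} (size 1)  {3} (size 1)
  chi_0          1             1             1             1           
  chi_1          1             I             -1            -I          
  chi_2          1             -1            1             -1          
  chi_3          1             -I            -1            I           

Spot check: chi_3(3) = zeta_4^(3*3) = zeta_4^9 = I.

Details: Z/4Z is abelian, so all 4 irreducible complex representations are 1-dimensional. They are given by chi_k(m) = zeta_4^(k*m) for k = 0,...,3. Row orthogonality: sum_m chi_k(m) conj(chi_l(m)) = 4 * [k = l].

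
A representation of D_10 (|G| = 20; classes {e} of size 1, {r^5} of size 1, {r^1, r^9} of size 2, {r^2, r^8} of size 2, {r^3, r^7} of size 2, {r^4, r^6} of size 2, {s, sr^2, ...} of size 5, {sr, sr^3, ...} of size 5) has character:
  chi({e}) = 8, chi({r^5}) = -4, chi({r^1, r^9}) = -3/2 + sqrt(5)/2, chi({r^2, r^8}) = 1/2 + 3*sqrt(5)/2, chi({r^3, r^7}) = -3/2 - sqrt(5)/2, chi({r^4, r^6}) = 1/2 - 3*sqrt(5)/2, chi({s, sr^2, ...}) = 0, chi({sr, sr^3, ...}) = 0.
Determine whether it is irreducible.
Not irreducible (reducible): <chi, chi> = 7 > 1.

Why: <chi, chi> = (1/|G|) sum_C |C| * |chi(C)|^2 = (1/20)[1*|8|^2 + 1*|-4|^2 + 2*|-3/2 + sqrt(5)/2|^2 + 2*|1/2 + 3*sqrt(5)/2|^2 + 2*|-3/2 - sqrt(5)/2|^2 + 2*|1/2 - 3*sqrt(5)/2|^2 + 5*|0|^2 + 5*|0|^2]
  = (1/20)[(64) + (16) + (7 - 3*sqrt(5)) + (3*sqrt(5) + 23) + (3*sqrt(5) + 7) + (23 - 3*sqrt(5)) + (0) + (0)] = 140/20 = 7.
A character is irreducible iff <chi, chi> = 1, so this representation is reducible.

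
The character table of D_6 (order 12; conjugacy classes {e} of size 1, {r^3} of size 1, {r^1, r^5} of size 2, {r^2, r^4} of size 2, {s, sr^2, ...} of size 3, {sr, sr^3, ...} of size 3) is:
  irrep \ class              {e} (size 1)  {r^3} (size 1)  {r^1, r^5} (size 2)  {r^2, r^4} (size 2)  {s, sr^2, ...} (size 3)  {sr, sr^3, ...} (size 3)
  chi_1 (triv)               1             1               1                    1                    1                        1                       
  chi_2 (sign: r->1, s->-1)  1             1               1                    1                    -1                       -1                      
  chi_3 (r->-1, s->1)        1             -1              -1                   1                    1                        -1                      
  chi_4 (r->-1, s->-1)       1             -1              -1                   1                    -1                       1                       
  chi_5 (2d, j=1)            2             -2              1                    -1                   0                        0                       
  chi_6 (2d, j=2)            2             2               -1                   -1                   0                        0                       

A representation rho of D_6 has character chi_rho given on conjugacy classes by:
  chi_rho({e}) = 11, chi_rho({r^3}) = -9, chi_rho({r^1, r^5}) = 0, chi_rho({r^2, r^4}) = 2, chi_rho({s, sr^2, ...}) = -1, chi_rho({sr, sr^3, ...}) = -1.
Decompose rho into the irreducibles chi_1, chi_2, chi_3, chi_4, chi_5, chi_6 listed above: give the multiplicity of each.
Multiplicities: chi_1: 0, chi_2: 1, chi_3: 2, chi_4: 2, chi_5: 3, chi_6: 0.

Working: Use <chi_rho, chi> = (1/|G|) sum_C |C| * chi_rho(C) * conj(chi(C)) with |G| = 12 for each irreducible chi in the table:
  <chi_rho, chi_1> = (1/12)[1*(11)*conj(1) + 1*(-9)*conj(1) + 2*(0)*conj(1) + 2*(2)*conj(1) + 3*(-1)*conj(1) + 3*(-1)*conj(1)]
      = (1/12)[(11) + (-9) + (0) + (4) + (-3) + (-3)] = 0/12 = 0
  <chi_rho, chi_2> = (1/12)[1*(11)*conj(1) + 1*(-9)*conj(1) + 2*(0)*conj(1) + 2*(2)*conj(1) + 3*(-1)*conj(-1) + 3*(-1)*conj(-1)]
      = (1/12)[(11) + (-9) + (0) + (4) + (3) + (3)] = 12/12 = 1
  <chi_rho, chi_3> = (1/12)[1*(11)*conj(1) + 1*(-9)*conj(-1) + 2*(0)*conj(-1) + 2*(2)*conj(1) + 3*(-1)*conj(1) + 3*(-1)*conj(-1)]
      = (1/12)[(11) + (9) + (0) + (4) + (-3) + (3)] = 24/12 = 2
  <chi_rho, chi_4> = (1/12)[1*(11)*conj(1) + 1*(-9)*conj(-1) + 2*(0)*conj(-1) + 2*(2)*conj(1) + 3*(-1)*conj(-1) + 3*(-1)*conj(1)]
      = (1/12)[(11) + (9) + (0) + (4) + (3) + (-3)] = 24/12 = 2
  <chi_rho, chi_5> = (1/12)[1*(11)*conj(2) + 1*(-9)*conj(-2) + 2*(0)*conj(1) + 2*(2)*conj(-1) + 3*(-1)*conj(0) + 3*(-1)*conj(0)]
      = (1/12)[(22) + (18) + (0) + (-4) + (0) + (0)] = 36/12 = 3
  <chi_rho, chi_6> = (1/12)[1*(11)*conj(2) + 1*(-9)*conj(2) + 2*(0)*conj(-1) + 2*(2)*conj(-1) + 3*(-1)*conj(0) + 3*(-1)*conj(0)]
      = (1/12)[(22) + (-18) + (0) + (-4) + (0) + (0)] = 0/12 = 0
Dimension check: dim(rho) = sum (mult * dim) = 0*1 + 1*1 + 2*1 + 2*1 + 3*2 + 0*2 = 11 = chi_rho(e) = 11.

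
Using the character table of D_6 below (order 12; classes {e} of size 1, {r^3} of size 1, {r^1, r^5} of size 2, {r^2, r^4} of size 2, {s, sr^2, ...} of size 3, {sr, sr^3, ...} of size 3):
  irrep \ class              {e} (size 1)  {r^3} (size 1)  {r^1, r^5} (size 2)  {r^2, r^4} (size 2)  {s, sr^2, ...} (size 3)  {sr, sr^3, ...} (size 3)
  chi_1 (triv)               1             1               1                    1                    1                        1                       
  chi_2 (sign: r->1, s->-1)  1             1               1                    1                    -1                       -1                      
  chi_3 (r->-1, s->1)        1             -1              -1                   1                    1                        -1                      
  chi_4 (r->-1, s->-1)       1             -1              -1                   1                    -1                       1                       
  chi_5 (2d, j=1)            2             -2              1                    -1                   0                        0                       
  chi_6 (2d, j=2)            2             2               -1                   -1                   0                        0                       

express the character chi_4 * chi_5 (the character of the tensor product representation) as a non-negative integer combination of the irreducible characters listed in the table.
chi_4 tensor chi_5 = chi_6 (all other irreducibles have multiplicity 0).

Justification: The character of a tensor product is the pointwise product (chi_4 * chi_5)(C) = chi_4(C) * chi_5(C):
  {e}: (1)*(2), {r^3}: (-1)*(-2), {r^1, r^5}: (-1)*(1), {r^2, r^4}: (1)*(-1), {s, sr^2, ...}: (-1)*(0), {sr, sr^3, ...}: (1)*(0)
so (chi_4 * chi_5) takes values
  {e} -> 2, {r^3} -> 2, {r^1, r^5} -> -1, {r^2, r^4} -> -1, {s, sr^2, ...} -> 0, {sr, sr^3, ...} -> 0.
Now take the inner product of this character with each irreducible chi from the table, <chi_4*chi_5, chi> = (1/12) sum_C |C| (chi_4*chi_5)(C) conj(chi(C)):
  <chi_4*chi_5, chi_1> = (1/12)[1*(2)*conj(1) + 1*(2)*conj(1) + 2*(-1)*conj(1) + 2*(-1)*conj(1) + 3*(0)*conj(1) + 3*(0)*conj(1)]
      = (1/12)[(2) + (2) + (-2) + (-2) + (0) + (0)] = 0/12 = 0
  <chi_4*chi_5, chi_2> = (1/12)[1*(2)*conj(1) + 1*(2)*conj(1) + 2*(-1)*conj(1) + 2*(-1)*conj(1) + 3*(0)*conj(-1) + 3*(0)*conj(-1)]
      = (1/12)[(2) + (2) + (-2) + (-2) + (0) + (0)] = 0/12 = 0
  <chi_4*chi_5, chi_3> = (1/12)[1*(2)*conj(1) + 1*(2)*conj(-1) + 2*(-1)*conj(-1) + 2*(-1)*conj(1) + 3*(0)*conj(1) + 3*(0)*conj(-1)]
      = (1/12)[(2) + (-2) + (2) + (-2) + (0) + (0)] = 0/12 = 0
  <chi_4*chi_5, chi_4> = (1/12)[1*(2)*conj(1) + 1*(2)*conj(-1) + 2*(-1)*conj(-1) + 2*(-1)*conj(1) + 3*(0)*conj(-1) + 3*(0)*conj(1)]
      = (1/12)[(2) + (-2) + (2) + (-2) + (0) + (0)] = 0/12 = 0
  <chi_4*chi_5, chi_5> = (1/12)[1*(2)*conj(2) + 1*(2)*conj(-2) + 2*(-1)*conj(1) + 2*(-1)*conj(-1) + 3*(0)*conj(0) + 3*(0)*conj(0)]
      = (1/12)[(4) + (-4) + (-2) + (2) + (0) + (0)] = 0/12 = 0
  <chi_4*chi_5, chi_6> = (1/12)[1*(2)*conj(2) + 1*(2)*conj(2) + 2*(-1)*conj(-1) + 2*(-1)*conj(-1) + 3*(0)*conj(0) + 3*(0)*conj(0)]
      = (1/12)[(4) + (4) + (2) + (2) + (0) + (0)] = 12/12 = 1
Hence the multiplicities are chi_6: 1. Dimension check: dim(chi_4)*dim(chi_5) = 1*2 = 2 and sum (mult * dim) = 1*2 = 2.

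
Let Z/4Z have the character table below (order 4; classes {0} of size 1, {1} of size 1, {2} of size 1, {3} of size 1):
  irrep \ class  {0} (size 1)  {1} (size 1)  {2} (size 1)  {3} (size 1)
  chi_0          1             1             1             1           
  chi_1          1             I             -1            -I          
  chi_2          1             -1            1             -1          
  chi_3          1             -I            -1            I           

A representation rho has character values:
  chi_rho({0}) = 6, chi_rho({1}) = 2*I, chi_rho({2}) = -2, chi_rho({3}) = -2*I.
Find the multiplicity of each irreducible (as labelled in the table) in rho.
Multiplicities: chi_0: 1, chi_1: 3, chi_2: 1, chi_3: 1.

Reasoning: Use <chi_rho, chi> = (1/|G|) sum_C |C| * chi_rho(C) * conj(chi(C)) with |G| = 4 for each irreducible chi in the table:
  <chi_rho, chi_0> = (1/4)[1*(6)*conj(1) + 1*(2*I)*conj(1) + 1*(-2)*conj(1) + 1*(-2*I)*conj(1)]
      = (1/4)[(6) + (2*I) + (-2) + (-2*I)] = 4/4 = 1
  <chi_rho, chi_1> = (1/4)[1*(6)*conj(1) + 1*(2*I)*conj(I) + 1*(-2)*conj(-1) + 1*(-2*I)*conj(-I)]
      = (1/4)[(6) + (2) + (2) + (2)] = 12/4 = 3
  <chi_rho, chi_2> = (1/4)[1*(6)*conj(1) + 1*(2*I)*conj(-1) + 1*(-2)*conj(1) + 1*(-2*I)*conj(-1)]
      = (1/4)[(6) + (-2*I) + (-2) + (2*I)] = 4/4 = 1
  <chi_rho, chi_3> = (1/4)[1*(6)*conj(1) + 1*(2*I)*conj(-I) + 1*(-2)*conj(-1) + 1*(-2*I)*conj(I)]
      = (1/4)[(6) + (-2) + (2) + (-2)] = 4/4 = 1
(Exp terms are combined using exp(i*s)*conj(exp(i*t)) = exp(i*(s-t)), and sums of them are collapsed using the identity that for every m > 1 the m distinct m-th roots of unity sum to 0, e.g. 1 + exp(2*I*pi/3) + exp(-2*I*pi/3) = 0.)
Dimension check: dim(rho) = sum (mult * dim) = 1*1 + 3*1 + 1*1 + 1*1 = 6 = chi_rho(e) = 6.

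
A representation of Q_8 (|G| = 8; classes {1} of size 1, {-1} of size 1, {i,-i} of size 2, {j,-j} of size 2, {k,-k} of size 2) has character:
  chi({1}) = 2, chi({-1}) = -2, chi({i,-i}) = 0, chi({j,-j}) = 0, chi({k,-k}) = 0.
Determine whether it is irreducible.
Irreducible: <chi, chi> = 1.

Solution. <chi, chi> = (1/|G|) sum_C |C| * |chi(C)|^2 = (1/8)[1*|2|^2 + 1*|-2|^2 + 2*|0|^2 + 2*|0|^2 + 2*|0|^2]
  = (1/8)[(4) + (4) + (0) + (0) + (0)] = 8/8 = 1.
A character is irreducible iff <chi, chi> = 1, so this representation is irreducible.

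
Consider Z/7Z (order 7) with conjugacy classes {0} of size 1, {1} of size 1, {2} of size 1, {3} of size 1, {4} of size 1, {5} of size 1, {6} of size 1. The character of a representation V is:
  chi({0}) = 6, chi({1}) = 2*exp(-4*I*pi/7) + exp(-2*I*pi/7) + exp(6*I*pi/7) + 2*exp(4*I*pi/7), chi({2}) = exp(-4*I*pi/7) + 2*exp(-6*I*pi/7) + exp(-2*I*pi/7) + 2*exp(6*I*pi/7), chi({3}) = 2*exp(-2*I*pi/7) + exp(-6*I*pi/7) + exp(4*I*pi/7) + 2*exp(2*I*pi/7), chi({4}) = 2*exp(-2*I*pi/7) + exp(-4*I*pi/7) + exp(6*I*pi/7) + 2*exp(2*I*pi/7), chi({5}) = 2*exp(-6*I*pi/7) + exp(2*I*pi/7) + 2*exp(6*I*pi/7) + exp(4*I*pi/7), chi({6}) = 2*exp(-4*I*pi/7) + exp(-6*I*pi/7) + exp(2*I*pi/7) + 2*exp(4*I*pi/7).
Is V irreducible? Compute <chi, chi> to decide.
Not irreducible (reducible): <chi, chi> = 10 > 1.

Derivation: <chi, chi> = (1/|G|) sum_C |C| * |chi(C)|^2 = (1/7)[1*|6|^2 + 1*|2*exp(-4*I*pi/7) + exp(-2*I*pi/7) + exp(6*I*pi/7) + 2*exp(4*I*pi/7)|^2 + 1*|exp(-4*I*pi/7) + 2*exp(-6*I*pi/7) + exp(-2*I*pi/7) + 2*exp(6*I*pi/7)|^2 + 1*|2*exp(-2*I*pi/7) + exp(-6*I*pi/7) + exp(4*I*pi/7) + 2*exp(2*I*pi/7)|^2 + 1*|2*exp(-2*I*pi/7) + exp(-4*I*pi/7) + exp(6*I*pi/7) + 2*exp(2*I*pi/7)|^2 + 1*|2*exp(-6*I*pi/7) + exp(2*I*pi/7) + 2*exp(6*I*pi/7) + exp(4*I*pi/7)|^2 + 1*|2*exp(-4*I*pi/7) + exp(-6*I*pi/7) + exp(2*I*pi/7) + 2*exp(4*I*pi/7)|^2]
  = (1/7)[(36) + (10 + 4*exp(-2*I*pi/7) + 7*exp(-6*I*pi/7) + 2*exp(-4*I*pi/7) + 2*exp(4*I*pi/7) + 7*exp(6*I*pi/7) + 4*exp(2*I*pi/7)) + (10 + 7*exp(-2*I*pi/7) + 4*exp(-4*I*pi/7) + 2*exp(-6*I*pi/7) + 2*exp(6*I*pi/7) + 4*exp(4*I*pi/7) + 7*exp(2*I*pi/7)) + (10 + 7*exp(-4*I*pi/7) + 4*exp(-6*I*pi/7) + 2*exp(-2*I*pi/7) + 2*exp(2*I*pi/7) + 4*exp(6*I*pi/7) + 7*exp(4*I*pi/7)) + (10 + 7*exp(-4*I*pi/7) + 4*exp(-6*I*pi/7) + 2*exp(-2*I*pi/7) + 2*exp(2*I*pi/7) + 4*exp(6*I*pi/7) + 7*exp(4*I*pi/7)) + (10 + 7*exp(-2*I*pi/7) + 4*exp(-4*I*pi/7) + 2*exp(-6*I*pi/7) + 2*exp(6*I*pi/7) + 4*exp(4*I*pi/7) + 7*exp(2*I*pi/7)) + (10 + 4*exp(-2*I*pi/7) + 7*exp(-6*I*pi/7) + 2*exp(-4*I*pi/7) + 2*exp(4*I*pi/7) + 7*exp(6*I*pi/7) + 4*exp(2*I*pi/7))] = 70/7 = 10.
(Exp terms are combined using exp(i*s)*conj(exp(i*t)) = exp(i*(s-t)), and sums of them are collapsed using the identity that for every m > 1 the m distinct m-th roots of unity sum to 0, e.g. 1 + exp(2*I*pi/3) + exp(-2*I*pi/3) = 0.)
A character is irreducible iff <chi, chi> = 1, so this representation is reducible.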